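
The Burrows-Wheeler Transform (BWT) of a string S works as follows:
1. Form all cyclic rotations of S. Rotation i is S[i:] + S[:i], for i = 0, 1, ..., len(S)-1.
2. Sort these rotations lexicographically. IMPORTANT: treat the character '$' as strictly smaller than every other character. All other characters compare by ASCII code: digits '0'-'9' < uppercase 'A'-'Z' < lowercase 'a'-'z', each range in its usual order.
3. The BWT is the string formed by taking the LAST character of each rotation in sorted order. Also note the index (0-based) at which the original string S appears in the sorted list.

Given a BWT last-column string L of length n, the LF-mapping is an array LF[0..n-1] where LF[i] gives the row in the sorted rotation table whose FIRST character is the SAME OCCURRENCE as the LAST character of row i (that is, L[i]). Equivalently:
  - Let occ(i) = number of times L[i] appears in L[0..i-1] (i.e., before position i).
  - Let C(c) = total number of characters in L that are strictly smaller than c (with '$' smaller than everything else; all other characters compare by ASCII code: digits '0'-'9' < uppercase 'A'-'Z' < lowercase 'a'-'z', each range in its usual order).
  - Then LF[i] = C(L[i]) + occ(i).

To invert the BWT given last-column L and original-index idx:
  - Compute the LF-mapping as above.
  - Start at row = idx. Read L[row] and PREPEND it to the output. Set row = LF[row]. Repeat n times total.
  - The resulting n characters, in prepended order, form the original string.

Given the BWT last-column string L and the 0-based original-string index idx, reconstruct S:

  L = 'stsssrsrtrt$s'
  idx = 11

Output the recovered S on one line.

Answer: tssrsttrsrss$

Derivation:
LF mapping: 4 10 5 6 7 1 8 2 11 3 12 0 9
Walk LF starting at row 11, prepending L[row]:
  step 1: row=11, L[11]='$', prepend. Next row=LF[11]=0
  step 2: row=0, L[0]='s', prepend. Next row=LF[0]=4
  step 3: row=4, L[4]='s', prepend. Next row=LF[4]=7
  step 4: row=7, L[7]='r', prepend. Next row=LF[7]=2
  step 5: row=2, L[2]='s', prepend. Next row=LF[2]=5
  step 6: row=5, L[5]='r', prepend. Next row=LF[5]=1
  step 7: row=1, L[1]='t', prepend. Next row=LF[1]=10
  step 8: row=10, L[10]='t', prepend. Next row=LF[10]=12
  step 9: row=12, L[12]='s', prepend. Next row=LF[12]=9
  step 10: row=9, L[9]='r', prepend. Next row=LF[9]=3
  step 11: row=3, L[3]='s', prepend. Next row=LF[3]=6
  step 12: row=6, L[6]='s', prepend. Next row=LF[6]=8
  step 13: row=8, L[8]='t', prepend. Next row=LF[8]=11
Reversed output: tssrsttrsrss$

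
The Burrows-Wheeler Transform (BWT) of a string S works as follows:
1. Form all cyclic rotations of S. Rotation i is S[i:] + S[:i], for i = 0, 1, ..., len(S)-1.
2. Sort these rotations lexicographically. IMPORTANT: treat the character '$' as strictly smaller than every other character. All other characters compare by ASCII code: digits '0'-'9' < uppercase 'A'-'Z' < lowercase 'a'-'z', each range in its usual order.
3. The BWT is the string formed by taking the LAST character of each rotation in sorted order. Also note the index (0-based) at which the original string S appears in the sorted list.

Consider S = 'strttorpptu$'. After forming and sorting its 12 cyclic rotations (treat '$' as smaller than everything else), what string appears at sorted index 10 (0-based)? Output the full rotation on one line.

Answer: tu$strttorpp

Derivation:
All 12 rotations (rotation i = S[i:]+S[:i]):
  rot[0] = strttorpptu$
  rot[1] = trttorpptu$s
  rot[2] = rttorpptu$st
  rot[3] = ttorpptu$str
  rot[4] = torpptu$strt
  rot[5] = orpptu$strtt
  rot[6] = rpptu$strtto
  rot[7] = pptu$strttor
  rot[8] = ptu$strttorp
  rot[9] = tu$strttorpp
  rot[10] = u$strttorppt
  rot[11] = $strttorpptu
Sorted (with $ < everything):
  sorted[0] = $strttorpptu
  sorted[1] = orpptu$strtt
  sorted[2] = pptu$strttor
  sorted[3] = ptu$strttorp
  sorted[4] = rpptu$strtto
  sorted[5] = rttorpptu$st
  sorted[6] = strttorpptu$
  sorted[7] = torpptu$strt
  sorted[8] = trttorpptu$s
  sorted[9] = ttorpptu$str
  sorted[10] = tu$strttorpp
  sorted[11] = u$strttorppt
sorted[10] = tu$strttorpp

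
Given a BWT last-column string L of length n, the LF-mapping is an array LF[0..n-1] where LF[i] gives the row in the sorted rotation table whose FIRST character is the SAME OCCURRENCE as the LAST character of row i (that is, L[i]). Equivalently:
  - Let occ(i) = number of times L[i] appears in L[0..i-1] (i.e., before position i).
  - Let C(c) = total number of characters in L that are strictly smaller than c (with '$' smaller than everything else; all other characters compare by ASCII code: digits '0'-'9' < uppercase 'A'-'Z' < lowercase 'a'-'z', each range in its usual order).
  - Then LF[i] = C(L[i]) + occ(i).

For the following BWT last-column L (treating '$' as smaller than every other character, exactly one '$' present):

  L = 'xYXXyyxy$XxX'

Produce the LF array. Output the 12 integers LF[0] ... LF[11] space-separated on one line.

Char counts: '$':1, 'X':4, 'Y':1, 'x':3, 'y':3
C (first-col start): C('$')=0, C('X')=1, C('Y')=5, C('x')=6, C('y')=9
L[0]='x': occ=0, LF[0]=C('x')+0=6+0=6
L[1]='Y': occ=0, LF[1]=C('Y')+0=5+0=5
L[2]='X': occ=0, LF[2]=C('X')+0=1+0=1
L[3]='X': occ=1, LF[3]=C('X')+1=1+1=2
L[4]='y': occ=0, LF[4]=C('y')+0=9+0=9
L[5]='y': occ=1, LF[5]=C('y')+1=9+1=10
L[6]='x': occ=1, LF[6]=C('x')+1=6+1=7
L[7]='y': occ=2, LF[7]=C('y')+2=9+2=11
L[8]='$': occ=0, LF[8]=C('$')+0=0+0=0
L[9]='X': occ=2, LF[9]=C('X')+2=1+2=3
L[10]='x': occ=2, LF[10]=C('x')+2=6+2=8
L[11]='X': occ=3, LF[11]=C('X')+3=1+3=4

Answer: 6 5 1 2 9 10 7 11 0 3 8 4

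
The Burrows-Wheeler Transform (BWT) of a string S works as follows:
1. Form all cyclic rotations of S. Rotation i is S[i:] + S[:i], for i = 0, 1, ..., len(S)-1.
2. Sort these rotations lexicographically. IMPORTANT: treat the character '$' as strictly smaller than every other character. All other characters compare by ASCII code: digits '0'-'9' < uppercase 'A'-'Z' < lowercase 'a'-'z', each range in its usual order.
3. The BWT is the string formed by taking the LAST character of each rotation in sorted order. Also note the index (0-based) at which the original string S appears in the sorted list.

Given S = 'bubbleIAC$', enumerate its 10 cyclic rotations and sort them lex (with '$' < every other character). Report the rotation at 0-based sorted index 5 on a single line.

Answer: bleIAC$bub

Derivation:
All 10 rotations (rotation i = S[i:]+S[:i]):
  rot[0] = bubbleIAC$
  rot[1] = ubbleIAC$b
  rot[2] = bbleIAC$bu
  rot[3] = bleIAC$bub
  rot[4] = leIAC$bubb
  rot[5] = eIAC$bubbl
  rot[6] = IAC$bubble
  rot[7] = AC$bubbleI
  rot[8] = C$bubbleIA
  rot[9] = $bubbleIAC
Sorted (with $ < everything):
  sorted[0] = $bubbleIAC
  sorted[1] = AC$bubbleI
  sorted[2] = C$bubbleIA
  sorted[3] = IAC$bubble
  sorted[4] = bbleIAC$bu
  sorted[5] = bleIAC$bub
  sorted[6] = bubbleIAC$
  sorted[7] = eIAC$bubbl
  sorted[8] = leIAC$bubb
  sorted[9] = ubbleIAC$b
sorted[5] = bleIAC$bub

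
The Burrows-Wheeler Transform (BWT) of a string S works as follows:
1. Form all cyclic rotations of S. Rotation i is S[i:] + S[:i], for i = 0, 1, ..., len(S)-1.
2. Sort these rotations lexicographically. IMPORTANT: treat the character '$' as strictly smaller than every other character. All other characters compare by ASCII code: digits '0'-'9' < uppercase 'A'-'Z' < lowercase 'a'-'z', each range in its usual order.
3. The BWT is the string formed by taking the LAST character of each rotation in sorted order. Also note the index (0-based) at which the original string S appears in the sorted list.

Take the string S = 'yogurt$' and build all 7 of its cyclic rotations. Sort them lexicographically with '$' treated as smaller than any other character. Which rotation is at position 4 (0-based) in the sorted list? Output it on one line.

Answer: t$yogur

Derivation:
All 7 rotations (rotation i = S[i:]+S[:i]):
  rot[0] = yogurt$
  rot[1] = ogurt$y
  rot[2] = gurt$yo
  rot[3] = urt$yog
  rot[4] = rt$yogu
  rot[5] = t$yogur
  rot[6] = $yogurt
Sorted (with $ < everything):
  sorted[0] = $yogurt
  sorted[1] = gurt$yo
  sorted[2] = ogurt$y
  sorted[3] = rt$yogu
  sorted[4] = t$yogur
  sorted[5] = urt$yog
  sorted[6] = yogurt$
sorted[4] = t$yogur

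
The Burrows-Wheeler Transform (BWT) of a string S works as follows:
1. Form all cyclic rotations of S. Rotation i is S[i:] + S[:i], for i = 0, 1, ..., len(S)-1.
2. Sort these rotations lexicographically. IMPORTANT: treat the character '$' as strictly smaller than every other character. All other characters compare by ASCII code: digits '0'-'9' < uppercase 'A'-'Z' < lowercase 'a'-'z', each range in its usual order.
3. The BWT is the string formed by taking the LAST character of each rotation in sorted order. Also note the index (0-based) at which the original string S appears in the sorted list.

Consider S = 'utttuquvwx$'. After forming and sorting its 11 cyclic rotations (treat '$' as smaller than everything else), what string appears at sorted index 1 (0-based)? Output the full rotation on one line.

Answer: quvwx$utttu

Derivation:
All 11 rotations (rotation i = S[i:]+S[:i]):
  rot[0] = utttuquvwx$
  rot[1] = tttuquvwx$u
  rot[2] = ttuquvwx$ut
  rot[3] = tuquvwx$utt
  rot[4] = uquvwx$uttt
  rot[5] = quvwx$utttu
  rot[6] = uvwx$utttuq
  rot[7] = vwx$utttuqu
  rot[8] = wx$utttuquv
  rot[9] = x$utttuquvw
  rot[10] = $utttuquvwx
Sorted (with $ < everything):
  sorted[0] = $utttuquvwx
  sorted[1] = quvwx$utttu
  sorted[2] = tttuquvwx$u
  sorted[3] = ttuquvwx$ut
  sorted[4] = tuquvwx$utt
  sorted[5] = uquvwx$uttt
  sorted[6] = utttuquvwx$
  sorted[7] = uvwx$utttuq
  sorted[8] = vwx$utttuqu
  sorted[9] = wx$utttuquv
  sorted[10] = x$utttuquvw
sorted[1] = quvwx$utttu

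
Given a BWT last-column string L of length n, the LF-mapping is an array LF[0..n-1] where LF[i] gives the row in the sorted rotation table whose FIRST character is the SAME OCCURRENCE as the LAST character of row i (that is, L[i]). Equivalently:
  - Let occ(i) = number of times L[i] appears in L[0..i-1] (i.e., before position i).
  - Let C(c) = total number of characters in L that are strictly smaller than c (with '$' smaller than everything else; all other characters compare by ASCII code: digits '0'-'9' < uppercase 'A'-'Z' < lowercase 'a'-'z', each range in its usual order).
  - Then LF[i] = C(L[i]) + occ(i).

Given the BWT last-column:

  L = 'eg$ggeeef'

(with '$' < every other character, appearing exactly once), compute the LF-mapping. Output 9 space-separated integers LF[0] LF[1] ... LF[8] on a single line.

Answer: 1 6 0 7 8 2 3 4 5

Derivation:
Char counts: '$':1, 'e':4, 'f':1, 'g':3
C (first-col start): C('$')=0, C('e')=1, C('f')=5, C('g')=6
L[0]='e': occ=0, LF[0]=C('e')+0=1+0=1
L[1]='g': occ=0, LF[1]=C('g')+0=6+0=6
L[2]='$': occ=0, LF[2]=C('$')+0=0+0=0
L[3]='g': occ=1, LF[3]=C('g')+1=6+1=7
L[4]='g': occ=2, LF[4]=C('g')+2=6+2=8
L[5]='e': occ=1, LF[5]=C('e')+1=1+1=2
L[6]='e': occ=2, LF[6]=C('e')+2=1+2=3
L[7]='e': occ=3, LF[7]=C('e')+3=1+3=4
L[8]='f': occ=0, LF[8]=C('f')+0=5+0=5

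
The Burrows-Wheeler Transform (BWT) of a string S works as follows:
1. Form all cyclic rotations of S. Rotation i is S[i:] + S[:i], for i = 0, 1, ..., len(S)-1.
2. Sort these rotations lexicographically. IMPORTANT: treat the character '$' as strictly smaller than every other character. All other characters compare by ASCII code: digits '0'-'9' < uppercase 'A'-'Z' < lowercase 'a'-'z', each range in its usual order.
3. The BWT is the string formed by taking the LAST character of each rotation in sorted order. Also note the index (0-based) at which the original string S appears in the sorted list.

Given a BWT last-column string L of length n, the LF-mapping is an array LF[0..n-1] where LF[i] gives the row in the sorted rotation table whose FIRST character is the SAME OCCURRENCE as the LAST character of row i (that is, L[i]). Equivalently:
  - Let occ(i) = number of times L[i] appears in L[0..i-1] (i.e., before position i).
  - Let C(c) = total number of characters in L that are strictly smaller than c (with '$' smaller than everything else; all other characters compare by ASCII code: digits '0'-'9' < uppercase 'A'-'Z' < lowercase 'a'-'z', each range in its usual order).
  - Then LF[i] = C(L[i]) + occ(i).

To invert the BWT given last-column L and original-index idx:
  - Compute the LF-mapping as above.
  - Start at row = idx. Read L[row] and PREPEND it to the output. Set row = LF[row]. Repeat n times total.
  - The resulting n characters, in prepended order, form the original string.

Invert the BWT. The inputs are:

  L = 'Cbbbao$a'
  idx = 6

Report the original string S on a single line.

LF mapping: 1 4 5 6 2 7 0 3
Walk LF starting at row 6, prepending L[row]:
  step 1: row=6, L[6]='$', prepend. Next row=LF[6]=0
  step 2: row=0, L[0]='C', prepend. Next row=LF[0]=1
  step 3: row=1, L[1]='b', prepend. Next row=LF[1]=4
  step 4: row=4, L[4]='a', prepend. Next row=LF[4]=2
  step 5: row=2, L[2]='b', prepend. Next row=LF[2]=5
  step 6: row=5, L[5]='o', prepend. Next row=LF[5]=7
  step 7: row=7, L[7]='a', prepend. Next row=LF[7]=3
  step 8: row=3, L[3]='b', prepend. Next row=LF[3]=6
Reversed output: baobabC$

Answer: baobabC$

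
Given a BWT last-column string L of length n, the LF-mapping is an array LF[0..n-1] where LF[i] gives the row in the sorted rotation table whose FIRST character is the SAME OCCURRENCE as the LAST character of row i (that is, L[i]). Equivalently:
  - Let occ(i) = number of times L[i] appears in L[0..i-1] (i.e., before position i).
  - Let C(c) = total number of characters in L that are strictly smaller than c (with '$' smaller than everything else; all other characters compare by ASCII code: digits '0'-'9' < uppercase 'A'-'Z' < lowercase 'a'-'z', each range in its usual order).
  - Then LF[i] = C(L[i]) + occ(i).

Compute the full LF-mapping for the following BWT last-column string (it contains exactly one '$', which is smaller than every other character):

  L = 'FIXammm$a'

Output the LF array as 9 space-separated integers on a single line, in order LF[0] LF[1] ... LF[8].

Char counts: '$':1, 'F':1, 'I':1, 'X':1, 'a':2, 'm':3
C (first-col start): C('$')=0, C('F')=1, C('I')=2, C('X')=3, C('a')=4, C('m')=6
L[0]='F': occ=0, LF[0]=C('F')+0=1+0=1
L[1]='I': occ=0, LF[1]=C('I')+0=2+0=2
L[2]='X': occ=0, LF[2]=C('X')+0=3+0=3
L[3]='a': occ=0, LF[3]=C('a')+0=4+0=4
L[4]='m': occ=0, LF[4]=C('m')+0=6+0=6
L[5]='m': occ=1, LF[5]=C('m')+1=6+1=7
L[6]='m': occ=2, LF[6]=C('m')+2=6+2=8
L[7]='$': occ=0, LF[7]=C('$')+0=0+0=0
L[8]='a': occ=1, LF[8]=C('a')+1=4+1=5

Answer: 1 2 3 4 6 7 8 0 5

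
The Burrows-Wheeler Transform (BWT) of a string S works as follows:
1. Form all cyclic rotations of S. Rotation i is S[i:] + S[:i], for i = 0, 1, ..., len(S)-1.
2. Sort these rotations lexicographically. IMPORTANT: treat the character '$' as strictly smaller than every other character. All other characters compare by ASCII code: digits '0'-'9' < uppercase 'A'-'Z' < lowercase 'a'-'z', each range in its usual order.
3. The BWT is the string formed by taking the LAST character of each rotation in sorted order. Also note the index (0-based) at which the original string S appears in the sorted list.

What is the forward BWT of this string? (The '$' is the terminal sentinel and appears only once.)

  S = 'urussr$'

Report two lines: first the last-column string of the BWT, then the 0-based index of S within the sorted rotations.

Answer: rsusu$r
5

Derivation:
All 7 rotations (rotation i = S[i:]+S[:i]):
  rot[0] = urussr$
  rot[1] = russr$u
  rot[2] = ussr$ur
  rot[3] = ssr$uru
  rot[4] = sr$urus
  rot[5] = r$uruss
  rot[6] = $urussr
Sorted (with $ < everything):
  sorted[0] = $urussr  (last char: 'r')
  sorted[1] = r$uruss  (last char: 's')
  sorted[2] = russr$u  (last char: 'u')
  sorted[3] = sr$urus  (last char: 's')
  sorted[4] = ssr$uru  (last char: 'u')
  sorted[5] = urussr$  (last char: '$')
  sorted[6] = ussr$ur  (last char: 'r')
Last column: rsusu$r
Original string S is at sorted index 5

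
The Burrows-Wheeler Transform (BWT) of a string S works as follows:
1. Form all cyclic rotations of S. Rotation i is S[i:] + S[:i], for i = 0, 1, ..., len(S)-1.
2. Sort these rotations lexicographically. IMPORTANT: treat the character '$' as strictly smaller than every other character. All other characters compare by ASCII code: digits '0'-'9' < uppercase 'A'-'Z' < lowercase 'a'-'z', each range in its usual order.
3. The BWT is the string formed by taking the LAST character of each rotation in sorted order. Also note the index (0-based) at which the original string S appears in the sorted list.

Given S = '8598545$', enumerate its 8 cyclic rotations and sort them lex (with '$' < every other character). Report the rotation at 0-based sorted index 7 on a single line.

Answer: 98545$85

Derivation:
All 8 rotations (rotation i = S[i:]+S[:i]):
  rot[0] = 8598545$
  rot[1] = 598545$8
  rot[2] = 98545$85
  rot[3] = 8545$859
  rot[4] = 545$8598
  rot[5] = 45$85985
  rot[6] = 5$859854
  rot[7] = $8598545
Sorted (with $ < everything):
  sorted[0] = $8598545
  sorted[1] = 45$85985
  sorted[2] = 5$859854
  sorted[3] = 545$8598
  sorted[4] = 598545$8
  sorted[5] = 8545$859
  sorted[6] = 8598545$
  sorted[7] = 98545$85
sorted[7] = 98545$85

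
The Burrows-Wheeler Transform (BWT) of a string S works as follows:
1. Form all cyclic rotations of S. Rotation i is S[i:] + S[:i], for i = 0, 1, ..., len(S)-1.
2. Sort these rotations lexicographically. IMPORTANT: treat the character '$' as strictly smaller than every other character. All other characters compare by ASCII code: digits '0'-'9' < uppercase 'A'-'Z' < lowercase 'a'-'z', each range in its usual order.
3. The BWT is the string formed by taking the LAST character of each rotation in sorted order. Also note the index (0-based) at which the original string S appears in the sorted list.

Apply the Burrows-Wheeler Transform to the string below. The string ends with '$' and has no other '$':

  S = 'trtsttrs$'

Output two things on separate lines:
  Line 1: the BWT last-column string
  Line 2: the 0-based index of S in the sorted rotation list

Answer: sttrtt$rs
6

Derivation:
All 9 rotations (rotation i = S[i:]+S[:i]):
  rot[0] = trtsttrs$
  rot[1] = rtsttrs$t
  rot[2] = tsttrs$tr
  rot[3] = sttrs$trt
  rot[4] = ttrs$trts
  rot[5] = trs$trtst
  rot[6] = rs$trtstt
  rot[7] = s$trtsttr
  rot[8] = $trtsttrs
Sorted (with $ < everything):
  sorted[0] = $trtsttrs  (last char: 's')
  sorted[1] = rs$trtstt  (last char: 't')
  sorted[2] = rtsttrs$t  (last char: 't')
  sorted[3] = s$trtsttr  (last char: 'r')
  sorted[4] = sttrs$trt  (last char: 't')
  sorted[5] = trs$trtst  (last char: 't')
  sorted[6] = trtsttrs$  (last char: '$')
  sorted[7] = tsttrs$tr  (last char: 'r')
  sorted[8] = ttrs$trts  (last char: 's')
Last column: sttrtt$rs
Original string S is at sorted index 6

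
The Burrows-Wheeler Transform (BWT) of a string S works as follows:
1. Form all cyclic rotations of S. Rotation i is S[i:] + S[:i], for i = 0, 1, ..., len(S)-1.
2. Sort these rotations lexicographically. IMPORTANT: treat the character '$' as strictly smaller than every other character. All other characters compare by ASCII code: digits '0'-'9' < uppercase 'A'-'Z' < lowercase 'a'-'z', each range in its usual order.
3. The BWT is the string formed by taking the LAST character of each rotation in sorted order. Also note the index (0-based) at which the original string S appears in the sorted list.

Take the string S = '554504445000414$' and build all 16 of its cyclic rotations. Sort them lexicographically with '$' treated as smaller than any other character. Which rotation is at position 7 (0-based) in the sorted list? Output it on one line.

All 16 rotations (rotation i = S[i:]+S[:i]):
  rot[0] = 554504445000414$
  rot[1] = 54504445000414$5
  rot[2] = 4504445000414$55
  rot[3] = 504445000414$554
  rot[4] = 04445000414$5545
  rot[5] = 4445000414$55450
  rot[6] = 445000414$554504
  rot[7] = 45000414$5545044
  rot[8] = 5000414$55450444
  rot[9] = 000414$554504445
  rot[10] = 00414$5545044450
  rot[11] = 0414$55450444500
  rot[12] = 414$554504445000
  rot[13] = 14$5545044450004
  rot[14] = 4$55450444500041
  rot[15] = $554504445000414
Sorted (with $ < everything):
  sorted[0] = $554504445000414
  sorted[1] = 000414$554504445
  sorted[2] = 00414$5545044450
  sorted[3] = 0414$55450444500
  sorted[4] = 04445000414$5545
  sorted[5] = 14$5545044450004
  sorted[6] = 4$55450444500041
  sorted[7] = 414$554504445000
  sorted[8] = 4445000414$55450
  sorted[9] = 445000414$554504
  sorted[10] = 45000414$5545044
  sorted[11] = 4504445000414$55
  sorted[12] = 5000414$55450444
  sorted[13] = 504445000414$554
  sorted[14] = 54504445000414$5
  sorted[15] = 554504445000414$
sorted[7] = 414$554504445000

Answer: 414$554504445000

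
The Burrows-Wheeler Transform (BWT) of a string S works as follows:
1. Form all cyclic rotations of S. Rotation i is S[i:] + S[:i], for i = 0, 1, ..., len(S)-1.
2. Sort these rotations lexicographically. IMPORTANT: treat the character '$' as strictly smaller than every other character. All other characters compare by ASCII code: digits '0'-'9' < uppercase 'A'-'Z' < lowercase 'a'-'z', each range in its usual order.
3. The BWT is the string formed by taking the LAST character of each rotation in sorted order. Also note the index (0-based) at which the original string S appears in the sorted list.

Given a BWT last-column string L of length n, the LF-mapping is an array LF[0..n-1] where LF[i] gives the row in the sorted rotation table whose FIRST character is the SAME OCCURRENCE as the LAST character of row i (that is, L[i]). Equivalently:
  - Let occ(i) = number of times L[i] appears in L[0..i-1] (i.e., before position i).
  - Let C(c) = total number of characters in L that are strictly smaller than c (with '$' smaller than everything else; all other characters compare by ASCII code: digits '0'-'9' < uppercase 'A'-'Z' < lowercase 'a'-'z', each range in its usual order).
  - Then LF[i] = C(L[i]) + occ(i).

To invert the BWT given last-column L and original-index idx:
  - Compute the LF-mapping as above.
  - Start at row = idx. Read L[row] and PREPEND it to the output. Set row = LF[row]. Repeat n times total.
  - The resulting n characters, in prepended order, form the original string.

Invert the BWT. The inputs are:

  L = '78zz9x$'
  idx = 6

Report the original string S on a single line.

LF mapping: 1 2 5 6 3 4 0
Walk LF starting at row 6, prepending L[row]:
  step 1: row=6, L[6]='$', prepend. Next row=LF[6]=0
  step 2: row=0, L[0]='7', prepend. Next row=LF[0]=1
  step 3: row=1, L[1]='8', prepend. Next row=LF[1]=2
  step 4: row=2, L[2]='z', prepend. Next row=LF[2]=5
  step 5: row=5, L[5]='x', prepend. Next row=LF[5]=4
  step 6: row=4, L[4]='9', prepend. Next row=LF[4]=3
  step 7: row=3, L[3]='z', prepend. Next row=LF[3]=6
Reversed output: z9xz87$

Answer: z9xz87$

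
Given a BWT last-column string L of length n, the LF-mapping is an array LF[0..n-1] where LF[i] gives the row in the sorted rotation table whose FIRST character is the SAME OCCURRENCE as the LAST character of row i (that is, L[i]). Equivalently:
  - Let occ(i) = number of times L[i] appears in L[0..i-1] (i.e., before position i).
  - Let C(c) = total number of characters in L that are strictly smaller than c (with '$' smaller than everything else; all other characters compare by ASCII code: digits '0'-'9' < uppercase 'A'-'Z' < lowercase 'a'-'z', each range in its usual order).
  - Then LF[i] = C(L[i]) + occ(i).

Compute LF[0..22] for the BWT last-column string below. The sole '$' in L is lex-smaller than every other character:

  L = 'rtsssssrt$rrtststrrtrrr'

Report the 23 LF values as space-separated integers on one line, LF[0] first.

Char counts: '$':1, 'r':9, 's':7, 't':6
C (first-col start): C('$')=0, C('r')=1, C('s')=10, C('t')=17
L[0]='r': occ=0, LF[0]=C('r')+0=1+0=1
L[1]='t': occ=0, LF[1]=C('t')+0=17+0=17
L[2]='s': occ=0, LF[2]=C('s')+0=10+0=10
L[3]='s': occ=1, LF[3]=C('s')+1=10+1=11
L[4]='s': occ=2, LF[4]=C('s')+2=10+2=12
L[5]='s': occ=3, LF[5]=C('s')+3=10+3=13
L[6]='s': occ=4, LF[6]=C('s')+4=10+4=14
L[7]='r': occ=1, LF[7]=C('r')+1=1+1=2
L[8]='t': occ=1, LF[8]=C('t')+1=17+1=18
L[9]='$': occ=0, LF[9]=C('$')+0=0+0=0
L[10]='r': occ=2, LF[10]=C('r')+2=1+2=3
L[11]='r': occ=3, LF[11]=C('r')+3=1+3=4
L[12]='t': occ=2, LF[12]=C('t')+2=17+2=19
L[13]='s': occ=5, LF[13]=C('s')+5=10+5=15
L[14]='t': occ=3, LF[14]=C('t')+3=17+3=20
L[15]='s': occ=6, LF[15]=C('s')+6=10+6=16
L[16]='t': occ=4, LF[16]=C('t')+4=17+4=21
L[17]='r': occ=4, LF[17]=C('r')+4=1+4=5
L[18]='r': occ=5, LF[18]=C('r')+5=1+5=6
L[19]='t': occ=5, LF[19]=C('t')+5=17+5=22
L[20]='r': occ=6, LF[20]=C('r')+6=1+6=7
L[21]='r': occ=7, LF[21]=C('r')+7=1+7=8
L[22]='r': occ=8, LF[22]=C('r')+8=1+8=9

Answer: 1 17 10 11 12 13 14 2 18 0 3 4 19 15 20 16 21 5 6 22 7 8 9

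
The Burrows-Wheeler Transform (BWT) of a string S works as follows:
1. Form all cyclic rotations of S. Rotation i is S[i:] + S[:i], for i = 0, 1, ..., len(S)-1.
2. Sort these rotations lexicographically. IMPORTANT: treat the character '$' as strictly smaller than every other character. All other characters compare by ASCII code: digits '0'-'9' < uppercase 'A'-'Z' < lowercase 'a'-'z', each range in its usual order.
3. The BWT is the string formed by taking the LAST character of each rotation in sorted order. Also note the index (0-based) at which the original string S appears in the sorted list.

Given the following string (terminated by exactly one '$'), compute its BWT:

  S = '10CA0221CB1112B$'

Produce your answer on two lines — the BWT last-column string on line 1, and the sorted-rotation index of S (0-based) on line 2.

Answer: BA1$B112201C2C01
3

Derivation:
All 16 rotations (rotation i = S[i:]+S[:i]):
  rot[0] = 10CA0221CB1112B$
  rot[1] = 0CA0221CB1112B$1
  rot[2] = CA0221CB1112B$10
  rot[3] = A0221CB1112B$10C
  rot[4] = 0221CB1112B$10CA
  rot[5] = 221CB1112B$10CA0
  rot[6] = 21CB1112B$10CA02
  rot[7] = 1CB1112B$10CA022
  rot[8] = CB1112B$10CA0221
  rot[9] = B1112B$10CA0221C
  rot[10] = 1112B$10CA0221CB
  rot[11] = 112B$10CA0221CB1
  rot[12] = 12B$10CA0221CB11
  rot[13] = 2B$10CA0221CB111
  rot[14] = B$10CA0221CB1112
  rot[15] = $10CA0221CB1112B
Sorted (with $ < everything):
  sorted[0] = $10CA0221CB1112B  (last char: 'B')
  sorted[1] = 0221CB1112B$10CA  (last char: 'A')
  sorted[2] = 0CA0221CB1112B$1  (last char: '1')
  sorted[3] = 10CA0221CB1112B$  (last char: '$')
  sorted[4] = 1112B$10CA0221CB  (last char: 'B')
  sorted[5] = 112B$10CA0221CB1  (last char: '1')
  sorted[6] = 12B$10CA0221CB11  (last char: '1')
  sorted[7] = 1CB1112B$10CA022  (last char: '2')
  sorted[8] = 21CB1112B$10CA02  (last char: '2')
  sorted[9] = 221CB1112B$10CA0  (last char: '0')
  sorted[10] = 2B$10CA0221CB111  (last char: '1')
  sorted[11] = A0221CB1112B$10C  (last char: 'C')
  sorted[12] = B$10CA0221CB1112  (last char: '2')
  sorted[13] = B1112B$10CA0221C  (last char: 'C')
  sorted[14] = CA0221CB1112B$10  (last char: '0')
  sorted[15] = CB1112B$10CA0221  (last char: '1')
Last column: BA1$B112201C2C01
Original string S is at sorted index 3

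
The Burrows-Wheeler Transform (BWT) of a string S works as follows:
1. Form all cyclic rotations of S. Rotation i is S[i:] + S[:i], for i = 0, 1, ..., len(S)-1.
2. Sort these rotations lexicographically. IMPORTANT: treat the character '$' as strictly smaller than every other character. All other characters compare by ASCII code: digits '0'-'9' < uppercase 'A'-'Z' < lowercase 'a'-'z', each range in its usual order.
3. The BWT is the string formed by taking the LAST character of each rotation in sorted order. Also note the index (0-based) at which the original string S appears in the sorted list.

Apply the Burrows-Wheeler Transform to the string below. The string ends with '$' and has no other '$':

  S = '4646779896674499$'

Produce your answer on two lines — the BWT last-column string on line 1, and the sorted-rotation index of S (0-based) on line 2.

All 17 rotations (rotation i = S[i:]+S[:i]):
  rot[0] = 4646779896674499$
  rot[1] = 646779896674499$4
  rot[2] = 46779896674499$46
  rot[3] = 6779896674499$464
  rot[4] = 779896674499$4646
  rot[5] = 79896674499$46467
  rot[6] = 9896674499$464677
  rot[7] = 896674499$4646779
  rot[8] = 96674499$46467798
  rot[9] = 6674499$464677989
  rot[10] = 674499$4646779896
  rot[11] = 74499$46467798966
  rot[12] = 4499$464677989667
  rot[13] = 499$4646779896674
  rot[14] = 99$46467798966744
  rot[15] = 9$464677989667449
  rot[16] = $4646779896674499
Sorted (with $ < everything):
  sorted[0] = $4646779896674499  (last char: '9')
  sorted[1] = 4499$464677989667  (last char: '7')
  sorted[2] = 4646779896674499$  (last char: '$')
  sorted[3] = 46779896674499$46  (last char: '6')
  sorted[4] = 499$4646779896674  (last char: '4')
  sorted[5] = 646779896674499$4  (last char: '4')
  sorted[6] = 6674499$464677989  (last char: '9')
  sorted[7] = 674499$4646779896  (last char: '6')
  sorted[8] = 6779896674499$464  (last char: '4')
  sorted[9] = 74499$46467798966  (last char: '6')
  sorted[10] = 779896674499$4646  (last char: '6')
  sorted[11] = 79896674499$46467  (last char: '7')
  sorted[12] = 896674499$4646779  (last char: '9')
  sorted[13] = 9$464677989667449  (last char: '9')
  sorted[14] = 96674499$46467798  (last char: '8')
  sorted[15] = 9896674499$464677  (last char: '7')
  sorted[16] = 99$46467798966744  (last char: '4')
Last column: 97$64496466799874
Original string S is at sorted index 2

Answer: 97$64496466799874
2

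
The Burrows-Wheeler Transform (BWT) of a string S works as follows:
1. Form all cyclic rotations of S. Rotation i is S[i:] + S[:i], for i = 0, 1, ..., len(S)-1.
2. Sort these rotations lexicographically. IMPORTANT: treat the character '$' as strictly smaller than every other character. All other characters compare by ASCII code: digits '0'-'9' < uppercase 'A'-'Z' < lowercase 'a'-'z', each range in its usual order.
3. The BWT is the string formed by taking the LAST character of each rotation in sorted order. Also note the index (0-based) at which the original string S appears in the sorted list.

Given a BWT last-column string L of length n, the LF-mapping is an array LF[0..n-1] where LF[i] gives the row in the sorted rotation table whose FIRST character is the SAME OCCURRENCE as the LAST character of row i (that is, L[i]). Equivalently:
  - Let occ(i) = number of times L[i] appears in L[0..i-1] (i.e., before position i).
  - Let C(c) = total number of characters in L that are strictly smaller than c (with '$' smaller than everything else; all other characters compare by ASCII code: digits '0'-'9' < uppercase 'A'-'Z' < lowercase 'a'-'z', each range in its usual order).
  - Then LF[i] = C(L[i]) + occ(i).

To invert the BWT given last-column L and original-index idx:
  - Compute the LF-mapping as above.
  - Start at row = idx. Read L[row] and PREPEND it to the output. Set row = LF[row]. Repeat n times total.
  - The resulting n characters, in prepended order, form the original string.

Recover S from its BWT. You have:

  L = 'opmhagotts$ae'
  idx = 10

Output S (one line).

Answer: spaghetomato$

Derivation:
LF mapping: 7 9 6 5 1 4 8 11 12 10 0 2 3
Walk LF starting at row 10, prepending L[row]:
  step 1: row=10, L[10]='$', prepend. Next row=LF[10]=0
  step 2: row=0, L[0]='o', prepend. Next row=LF[0]=7
  step 3: row=7, L[7]='t', prepend. Next row=LF[7]=11
  step 4: row=11, L[11]='a', prepend. Next row=LF[11]=2
  step 5: row=2, L[2]='m', prepend. Next row=LF[2]=6
  step 6: row=6, L[6]='o', prepend. Next row=LF[6]=8
  step 7: row=8, L[8]='t', prepend. Next row=LF[8]=12
  step 8: row=12, L[12]='e', prepend. Next row=LF[12]=3
  step 9: row=3, L[3]='h', prepend. Next row=LF[3]=5
  step 10: row=5, L[5]='g', prepend. Next row=LF[5]=4
  step 11: row=4, L[4]='a', prepend. Next row=LF[4]=1
  step 12: row=1, L[1]='p', prepend. Next row=LF[1]=9
  step 13: row=9, L[9]='s', prepend. Next row=LF[9]=10
Reversed output: spaghetomato$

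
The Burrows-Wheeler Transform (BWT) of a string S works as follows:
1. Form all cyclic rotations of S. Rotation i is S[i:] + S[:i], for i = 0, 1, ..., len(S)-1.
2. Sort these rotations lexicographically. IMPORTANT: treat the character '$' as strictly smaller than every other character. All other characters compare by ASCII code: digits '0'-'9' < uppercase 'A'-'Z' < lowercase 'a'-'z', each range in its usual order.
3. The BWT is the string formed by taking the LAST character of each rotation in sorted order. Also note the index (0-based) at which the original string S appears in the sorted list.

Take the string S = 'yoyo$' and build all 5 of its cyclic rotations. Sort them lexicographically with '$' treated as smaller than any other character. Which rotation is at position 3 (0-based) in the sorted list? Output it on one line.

All 5 rotations (rotation i = S[i:]+S[:i]):
  rot[0] = yoyo$
  rot[1] = oyo$y
  rot[2] = yo$yo
  rot[3] = o$yoy
  rot[4] = $yoyo
Sorted (with $ < everything):
  sorted[0] = $yoyo
  sorted[1] = o$yoy
  sorted[2] = oyo$y
  sorted[3] = yo$yo
  sorted[4] = yoyo$
sorted[3] = yo$yo

Answer: yo$yo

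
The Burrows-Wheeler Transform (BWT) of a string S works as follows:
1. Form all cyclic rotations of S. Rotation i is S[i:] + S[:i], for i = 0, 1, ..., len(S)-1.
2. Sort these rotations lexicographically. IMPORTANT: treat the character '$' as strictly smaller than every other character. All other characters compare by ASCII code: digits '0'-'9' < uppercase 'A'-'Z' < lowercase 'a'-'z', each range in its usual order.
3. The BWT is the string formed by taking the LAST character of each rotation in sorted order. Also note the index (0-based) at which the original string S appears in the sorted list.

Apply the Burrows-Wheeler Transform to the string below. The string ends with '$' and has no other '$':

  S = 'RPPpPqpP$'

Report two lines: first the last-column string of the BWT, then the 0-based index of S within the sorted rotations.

All 9 rotations (rotation i = S[i:]+S[:i]):
  rot[0] = RPPpPqpP$
  rot[1] = PPpPqpP$R
  rot[2] = PpPqpP$RP
  rot[3] = pPqpP$RPP
  rot[4] = PqpP$RPPp
  rot[5] = qpP$RPPpP
  rot[6] = pP$RPPpPq
  rot[7] = P$RPPpPqp
  rot[8] = $RPPpPqpP
Sorted (with $ < everything):
  sorted[0] = $RPPpPqpP  (last char: 'P')
  sorted[1] = P$RPPpPqp  (last char: 'p')
  sorted[2] = PPpPqpP$R  (last char: 'R')
  sorted[3] = PpPqpP$RP  (last char: 'P')
  sorted[4] = PqpP$RPPp  (last char: 'p')
  sorted[5] = RPPpPqpP$  (last char: '$')
  sorted[6] = pP$RPPpPq  (last char: 'q')
  sorted[7] = pPqpP$RPP  (last char: 'P')
  sorted[8] = qpP$RPPpP  (last char: 'P')
Last column: PpRPp$qPP
Original string S is at sorted index 5

Answer: PpRPp$qPP
5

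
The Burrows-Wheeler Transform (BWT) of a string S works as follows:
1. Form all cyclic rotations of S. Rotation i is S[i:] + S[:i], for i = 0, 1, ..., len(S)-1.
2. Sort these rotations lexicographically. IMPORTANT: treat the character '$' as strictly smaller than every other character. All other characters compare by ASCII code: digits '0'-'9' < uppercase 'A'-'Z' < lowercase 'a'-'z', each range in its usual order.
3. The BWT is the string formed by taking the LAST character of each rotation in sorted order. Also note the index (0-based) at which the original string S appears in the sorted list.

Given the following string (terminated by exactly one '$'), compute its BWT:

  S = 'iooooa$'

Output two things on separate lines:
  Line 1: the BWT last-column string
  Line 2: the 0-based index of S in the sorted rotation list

All 7 rotations (rotation i = S[i:]+S[:i]):
  rot[0] = iooooa$
  rot[1] = ooooa$i
  rot[2] = oooa$io
  rot[3] = ooa$ioo
  rot[4] = oa$iooo
  rot[5] = a$ioooo
  rot[6] = $iooooa
Sorted (with $ < everything):
  sorted[0] = $iooooa  (last char: 'a')
  sorted[1] = a$ioooo  (last char: 'o')
  sorted[2] = iooooa$  (last char: '$')
  sorted[3] = oa$iooo  (last char: 'o')
  sorted[4] = ooa$ioo  (last char: 'o')
  sorted[5] = oooa$io  (last char: 'o')
  sorted[6] = ooooa$i  (last char: 'i')
Last column: ao$oooi
Original string S is at sorted index 2

Answer: ao$oooi
2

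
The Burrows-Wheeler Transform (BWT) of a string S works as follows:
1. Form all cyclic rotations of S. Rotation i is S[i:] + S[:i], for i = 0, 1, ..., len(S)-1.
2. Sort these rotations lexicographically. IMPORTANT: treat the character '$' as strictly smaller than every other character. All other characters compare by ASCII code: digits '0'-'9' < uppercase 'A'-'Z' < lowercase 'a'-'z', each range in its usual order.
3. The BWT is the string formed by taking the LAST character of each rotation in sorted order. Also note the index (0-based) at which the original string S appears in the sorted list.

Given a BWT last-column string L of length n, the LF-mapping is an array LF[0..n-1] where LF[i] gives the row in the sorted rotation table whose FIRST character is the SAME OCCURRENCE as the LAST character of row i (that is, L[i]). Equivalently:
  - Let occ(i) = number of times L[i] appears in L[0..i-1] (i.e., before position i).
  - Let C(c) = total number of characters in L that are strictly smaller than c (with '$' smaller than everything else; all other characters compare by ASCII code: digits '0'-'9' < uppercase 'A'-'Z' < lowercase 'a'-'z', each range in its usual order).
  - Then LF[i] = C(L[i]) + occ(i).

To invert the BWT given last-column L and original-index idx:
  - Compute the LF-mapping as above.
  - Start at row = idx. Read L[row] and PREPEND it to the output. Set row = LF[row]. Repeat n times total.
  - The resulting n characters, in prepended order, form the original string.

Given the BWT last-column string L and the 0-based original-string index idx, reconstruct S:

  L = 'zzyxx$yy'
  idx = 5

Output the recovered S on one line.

Answer: yzxyxyz$

Derivation:
LF mapping: 6 7 3 1 2 0 4 5
Walk LF starting at row 5, prepending L[row]:
  step 1: row=5, L[5]='$', prepend. Next row=LF[5]=0
  step 2: row=0, L[0]='z', prepend. Next row=LF[0]=6
  step 3: row=6, L[6]='y', prepend. Next row=LF[6]=4
  step 4: row=4, L[4]='x', prepend. Next row=LF[4]=2
  step 5: row=2, L[2]='y', prepend. Next row=LF[2]=3
  step 6: row=3, L[3]='x', prepend. Next row=LF[3]=1
  step 7: row=1, L[1]='z', prepend. Next row=LF[1]=7
  step 8: row=7, L[7]='y', prepend. Next row=LF[7]=5
Reversed output: yzxyxyz$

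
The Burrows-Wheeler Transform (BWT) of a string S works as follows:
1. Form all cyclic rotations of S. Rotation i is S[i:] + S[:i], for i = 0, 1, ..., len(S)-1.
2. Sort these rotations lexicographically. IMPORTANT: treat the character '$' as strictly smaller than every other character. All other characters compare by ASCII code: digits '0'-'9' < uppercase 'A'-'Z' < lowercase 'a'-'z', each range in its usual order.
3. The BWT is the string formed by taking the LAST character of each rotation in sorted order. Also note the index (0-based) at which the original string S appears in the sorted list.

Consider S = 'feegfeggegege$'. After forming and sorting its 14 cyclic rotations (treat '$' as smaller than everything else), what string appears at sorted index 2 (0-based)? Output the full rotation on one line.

Answer: eegfeggegege$f

Derivation:
All 14 rotations (rotation i = S[i:]+S[:i]):
  rot[0] = feegfeggegege$
  rot[1] = eegfeggegege$f
  rot[2] = egfeggegege$fe
  rot[3] = gfeggegege$fee
  rot[4] = feggegege$feeg
  rot[5] = eggegege$feegf
  rot[6] = ggegege$feegfe
  rot[7] = gegege$feegfeg
  rot[8] = egege$feegfegg
  rot[9] = gege$feegfegge
  rot[10] = ege$feegfeggeg
  rot[11] = ge$feegfeggege
  rot[12] = e$feegfeggegeg
  rot[13] = $feegfeggegege
Sorted (with $ < everything):
  sorted[0] = $feegfeggegege
  sorted[1] = e$feegfeggegeg
  sorted[2] = eegfeggegege$f
  sorted[3] = ege$feegfeggeg
  sorted[4] = egege$feegfegg
  sorted[5] = egfeggegege$fe
  sorted[6] = eggegege$feegf
  sorted[7] = feegfeggegege$
  sorted[8] = feggegege$feeg
  sorted[9] = ge$feegfeggege
  sorted[10] = gege$feegfegge
  sorted[11] = gegege$feegfeg
  sorted[12] = gfeggegege$fee
  sorted[13] = ggegege$feegfe
sorted[2] = eegfeggegege$f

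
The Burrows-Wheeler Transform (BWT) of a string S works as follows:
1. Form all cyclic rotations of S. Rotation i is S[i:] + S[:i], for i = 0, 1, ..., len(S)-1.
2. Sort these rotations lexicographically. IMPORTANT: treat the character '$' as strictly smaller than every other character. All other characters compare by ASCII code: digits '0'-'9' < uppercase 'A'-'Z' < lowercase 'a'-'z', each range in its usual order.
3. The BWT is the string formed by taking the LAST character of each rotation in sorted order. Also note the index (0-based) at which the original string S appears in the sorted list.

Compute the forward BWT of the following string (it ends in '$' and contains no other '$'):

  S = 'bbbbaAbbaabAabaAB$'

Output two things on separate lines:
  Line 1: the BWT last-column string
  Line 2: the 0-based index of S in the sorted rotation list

All 18 rotations (rotation i = S[i:]+S[:i]):
  rot[0] = bbbbaAbbaabAabaAB$
  rot[1] = bbbaAbbaabAabaAB$b
  rot[2] = bbaAbbaabAabaAB$bb
  rot[3] = baAbbaabAabaAB$bbb
  rot[4] = aAbbaabAabaAB$bbbb
  rot[5] = AbbaabAabaAB$bbbba
  rot[6] = bbaabAabaAB$bbbbaA
  rot[7] = baabAabaAB$bbbbaAb
  rot[8] = aabAabaAB$bbbbaAbb
  rot[9] = abAabaAB$bbbbaAbba
  rot[10] = bAabaAB$bbbbaAbbaa
  rot[11] = AabaAB$bbbbaAbbaab
  rot[12] = abaAB$bbbbaAbbaabA
  rot[13] = baAB$bbbbaAbbaabAa
  rot[14] = aAB$bbbbaAbbaabAab
  rot[15] = AB$bbbbaAbbaabAaba
  rot[16] = B$bbbbaAbbaabAabaA
  rot[17] = $bbbbaAbbaabAabaAB
Sorted (with $ < everything):
  sorted[0] = $bbbbaAbbaabAabaAB  (last char: 'B')
  sorted[1] = AB$bbbbaAbbaabAaba  (last char: 'a')
  sorted[2] = AabaAB$bbbbaAbbaab  (last char: 'b')
  sorted[3] = AbbaabAabaAB$bbbba  (last char: 'a')
  sorted[4] = B$bbbbaAbbaabAabaA  (last char: 'A')
  sorted[5] = aAB$bbbbaAbbaabAab  (last char: 'b')
  sorted[6] = aAbbaabAabaAB$bbbb  (last char: 'b')
  sorted[7] = aabAabaAB$bbbbaAbb  (last char: 'b')
  sorted[8] = abAabaAB$bbbbaAbba  (last char: 'a')
  sorted[9] = abaAB$bbbbaAbbaabA  (last char: 'A')
  sorted[10] = bAabaAB$bbbbaAbbaa  (last char: 'a')
  sorted[11] = baAB$bbbbaAbbaabAa  (last char: 'a')
  sorted[12] = baAbbaabAabaAB$bbb  (last char: 'b')
  sorted[13] = baabAabaAB$bbbbaAb  (last char: 'b')
  sorted[14] = bbaAbbaabAabaAB$bb  (last char: 'b')
  sorted[15] = bbaabAabaAB$bbbbaA  (last char: 'A')
  sorted[16] = bbbaAbbaabAabaAB$b  (last char: 'b')
  sorted[17] = bbbbaAbbaabAabaAB$  (last char: '$')
Last column: BabaAbbbaAaabbbAb$
Original string S is at sorted index 17

Answer: BabaAbbbaAaabbbAb$
17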